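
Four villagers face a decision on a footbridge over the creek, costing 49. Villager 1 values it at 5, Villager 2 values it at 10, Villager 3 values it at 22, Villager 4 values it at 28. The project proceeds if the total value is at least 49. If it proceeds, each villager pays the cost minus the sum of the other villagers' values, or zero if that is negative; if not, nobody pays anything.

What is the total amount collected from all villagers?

18

Total value 65 ≥ cost 49, so it is built.
Villager 1: others sum to 60; max(0, 49 - 60) = 0.
Villager 2: others sum to 55; max(0, 49 - 55) = 0.
Villager 3: others sum to 43; max(0, 49 - 43) = 6.
Villager 4: others sum to 37; max(0, 49 - 37) = 12.
Total collected = 0 + 0 + 6 + 12 = 18.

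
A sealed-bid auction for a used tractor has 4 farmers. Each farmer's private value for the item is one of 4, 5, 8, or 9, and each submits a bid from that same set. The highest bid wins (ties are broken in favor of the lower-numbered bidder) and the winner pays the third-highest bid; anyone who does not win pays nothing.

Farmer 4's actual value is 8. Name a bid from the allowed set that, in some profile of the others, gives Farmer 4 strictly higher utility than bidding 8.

Suppose Farmer 1 bids 4, Farmer 2 bids 4 and Farmer 3 bids 8.
Bid 8: loses, pays 0, utility 0.
Bid 9: wins, pays 4, utility 8 - 4 = 4.
So bidding 9 beats truth here (4 > 0).

9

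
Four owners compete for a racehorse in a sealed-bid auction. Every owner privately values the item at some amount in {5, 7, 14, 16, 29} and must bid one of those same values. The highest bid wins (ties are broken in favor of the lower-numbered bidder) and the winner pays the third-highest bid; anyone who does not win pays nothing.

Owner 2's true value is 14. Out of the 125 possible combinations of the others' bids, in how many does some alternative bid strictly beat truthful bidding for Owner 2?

Others bid (5, 5, 16): truth gives 0; bid 16 gives 9 > 0. Violating.
Others bid (5, 5, 29): truth gives 0; bid 29 gives 9 > 0. Violating.
Others bid (5, 7, 16): truth gives 0; bid 16 gives 7 > 0. Violating.
Others bid (5, 7, 29): truth gives 0; bid 29 gives 7 > 0. Violating.
Others bid (5, 5, 5): truth gives 9; no alternative beats it.
Others bid (5, 5, 7): truth gives 9; no alternative beats it.
(Checking all 125 profiles: 24 have a profitable deviation, 101 do not.)

24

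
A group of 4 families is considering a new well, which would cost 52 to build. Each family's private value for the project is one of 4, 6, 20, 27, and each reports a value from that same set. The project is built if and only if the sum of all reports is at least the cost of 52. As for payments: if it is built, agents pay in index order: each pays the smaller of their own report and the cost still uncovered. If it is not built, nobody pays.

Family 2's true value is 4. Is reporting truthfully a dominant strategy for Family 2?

Yes

Check each profile of the others' reports and compare truth against every alternative report.
Others report (4, 20, 27): truth gives 0, best alternative gives -2.
Others report (4, 27, 20): truth gives 0, best alternative gives -2.
Others report (4, 27, 27): truth gives 0, best alternative gives -2.
Others report (6, 20, 20): truth gives 0, best alternative gives -2.
Others report (6, 20, 27): truth gives 0, best alternative gives -2.
Others report (6, 27, 20): truth gives 0, best alternative gives -2.
(Remaining 58 profiles checked similarly; truth is weakly best in each.)
In every case the truthful report is at least as good as any alternative, so it is a dominant strategy.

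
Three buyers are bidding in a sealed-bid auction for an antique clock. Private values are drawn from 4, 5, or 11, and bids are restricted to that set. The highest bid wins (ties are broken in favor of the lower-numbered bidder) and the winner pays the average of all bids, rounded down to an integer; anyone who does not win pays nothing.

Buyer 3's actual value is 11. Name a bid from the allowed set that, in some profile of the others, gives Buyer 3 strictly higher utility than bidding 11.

5

Suppose Buyer 1 bids 4 and Buyer 2 bids 4.
Bid 11: wins, pays 6, utility 11 - 6 = 5.
Bid 5: wins, pays 4, utility 11 - 4 = 7.
So bidding 5 beats truth here (7 > 5).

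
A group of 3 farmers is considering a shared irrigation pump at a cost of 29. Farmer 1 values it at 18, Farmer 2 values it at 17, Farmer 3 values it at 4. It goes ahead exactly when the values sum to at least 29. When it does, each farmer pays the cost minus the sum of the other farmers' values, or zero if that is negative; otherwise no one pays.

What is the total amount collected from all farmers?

15

Total value 39 ≥ cost 29, so it is built.
Farmer 1: others sum to 21; max(0, 29 - 21) = 8.
Farmer 2: others sum to 22; max(0, 29 - 22) = 7.
Farmer 3: others sum to 35; max(0, 29 - 35) = 0.
Total collected = 8 + 7 + 0 = 15.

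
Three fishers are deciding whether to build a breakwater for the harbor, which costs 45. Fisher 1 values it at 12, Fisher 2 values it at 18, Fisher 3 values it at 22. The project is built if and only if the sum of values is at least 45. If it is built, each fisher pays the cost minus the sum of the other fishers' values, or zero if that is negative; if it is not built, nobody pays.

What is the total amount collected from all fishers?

Total value 52 ≥ cost 45, so it is built.
Fisher 1: others sum to 40; max(0, 45 - 40) = 5.
Fisher 2: others sum to 34; max(0, 45 - 34) = 11.
Fisher 3: others sum to 30; max(0, 45 - 30) = 15.
Total collected = 5 + 11 + 15 = 31.

31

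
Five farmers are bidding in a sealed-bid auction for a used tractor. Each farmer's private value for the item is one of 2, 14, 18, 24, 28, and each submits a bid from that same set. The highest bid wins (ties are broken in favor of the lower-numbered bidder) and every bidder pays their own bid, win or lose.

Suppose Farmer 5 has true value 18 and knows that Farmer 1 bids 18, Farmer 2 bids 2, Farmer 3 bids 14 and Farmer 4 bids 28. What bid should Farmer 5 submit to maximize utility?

2

Bid 2: loses but pays 2, utility -2.
Bid 14: loses but pays 14, utility -14.
Bid 18: loses but pays 18, utility -18.
Bid 24: loses but pays 24, utility -24.
Bid 28: loses but pays 28, utility -28.
The best choice is 2 with utility -2.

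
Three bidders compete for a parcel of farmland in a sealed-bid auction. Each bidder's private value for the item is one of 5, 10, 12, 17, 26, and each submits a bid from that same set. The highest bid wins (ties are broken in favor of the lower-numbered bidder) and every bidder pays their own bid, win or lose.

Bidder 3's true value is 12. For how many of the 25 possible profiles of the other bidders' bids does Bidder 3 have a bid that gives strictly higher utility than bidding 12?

22

Others bid (5, 5): truth gives 0; bid 10 gives 2 > 0. Violating.
Others bid (5, 12): truth gives -12; bid 5 gives -5 > -12. Violating.
Others bid (5, 17): truth gives -12; bid 5 gives -5 > -12. Violating.
Others bid (5, 26): truth gives -12; bid 5 gives -5 > -12. Violating.
Others bid (5, 10): truth gives 0; no alternative beats it.
Others bid (10, 5): truth gives 0; no alternative beats it.
(Checking all 25 profiles: 22 have a profitable deviation, 3 do not.)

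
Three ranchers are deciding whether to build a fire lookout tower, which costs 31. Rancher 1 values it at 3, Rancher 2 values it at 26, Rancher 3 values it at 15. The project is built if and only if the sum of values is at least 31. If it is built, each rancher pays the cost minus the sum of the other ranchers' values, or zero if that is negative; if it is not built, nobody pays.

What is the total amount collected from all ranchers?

15

Total value 44 ≥ cost 31, so it is built.
Rancher 1: others sum to 41; max(0, 31 - 41) = 0.
Rancher 2: others sum to 18; max(0, 31 - 18) = 13.
Rancher 3: others sum to 29; max(0, 31 - 29) = 2.
Total collected = 0 + 13 + 2 = 15.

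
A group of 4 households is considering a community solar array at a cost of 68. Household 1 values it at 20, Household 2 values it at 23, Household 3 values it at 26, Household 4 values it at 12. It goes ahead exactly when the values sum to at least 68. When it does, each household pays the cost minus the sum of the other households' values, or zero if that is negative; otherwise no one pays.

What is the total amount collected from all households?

Total value 81 ≥ cost 68, so it is built.
Household 1: others sum to 61; max(0, 68 - 61) = 7.
Household 2: others sum to 58; max(0, 68 - 58) = 10.
Household 3: others sum to 55; max(0, 68 - 55) = 13.
Household 4: others sum to 69; max(0, 68 - 69) = 0.
Total collected = 7 + 10 + 13 + 0 = 30.

30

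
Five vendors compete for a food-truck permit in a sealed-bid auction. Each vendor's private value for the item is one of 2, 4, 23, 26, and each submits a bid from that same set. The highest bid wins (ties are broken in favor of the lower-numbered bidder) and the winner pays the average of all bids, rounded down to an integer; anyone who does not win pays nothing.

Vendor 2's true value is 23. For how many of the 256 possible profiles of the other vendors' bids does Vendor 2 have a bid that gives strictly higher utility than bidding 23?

Others bid (2, 2, 2, 2): truth gives 17; bid 4 gives 21 > 17. Violating.
Others bid (2, 2, 2, 4): truth gives 17; bid 4 gives 21 > 17. Violating.
Others bid (2, 2, 2, 26): truth gives 0; bid 26 gives 12 > 0. Violating.
Others bid (2, 2, 4, 2): truth gives 17; bid 4 gives 21 > 17. Violating.
Others bid (2, 2, 2, 23): truth gives 13; no alternative beats it.
Others bid (2, 2, 4, 23): truth gives 13; no alternative beats it.
(Checking all 256 profiles: 138 have a profitable deviation, 118 do not.)

138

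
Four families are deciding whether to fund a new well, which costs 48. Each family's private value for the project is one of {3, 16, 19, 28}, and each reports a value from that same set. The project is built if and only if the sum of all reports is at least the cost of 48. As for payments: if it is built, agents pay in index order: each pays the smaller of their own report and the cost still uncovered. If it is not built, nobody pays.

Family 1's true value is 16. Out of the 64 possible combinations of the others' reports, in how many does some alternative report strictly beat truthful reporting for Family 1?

Others report (3, 16, 28): truth gives 0; report 3 gives 13 > 0. Violating.
Others report (3, 19, 28): truth gives 0; report 3 gives 13 > 0. Violating.
Others report (3, 28, 16): truth gives 0; report 3 gives 13 > 0. Violating.
Others report (3, 28, 19): truth gives 0; report 3 gives 13 > 0. Violating.
Others report (3, 3, 3): truth gives 0; no alternative beats it.
Others report (3, 3, 16): truth gives 0; no alternative beats it.
(Checking all 64 profiles: 42 have a profitable deviation, 22 do not.)

42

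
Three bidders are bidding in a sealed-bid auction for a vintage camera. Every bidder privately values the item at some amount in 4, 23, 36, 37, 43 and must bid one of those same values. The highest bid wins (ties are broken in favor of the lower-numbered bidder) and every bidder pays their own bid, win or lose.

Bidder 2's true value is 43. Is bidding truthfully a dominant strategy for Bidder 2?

Consider the case where Bidder 1 bids 4 and Bidder 3 bids 4.
Truthful bid 43: wins, pays 43, utility 43 - 43 = 0.
Bid 23 instead: wins, pays 23, utility 43 - 23 = 20.
Since 20 > 0, bidding 23 is strictly better here, so truthful bidding is not dominant.

No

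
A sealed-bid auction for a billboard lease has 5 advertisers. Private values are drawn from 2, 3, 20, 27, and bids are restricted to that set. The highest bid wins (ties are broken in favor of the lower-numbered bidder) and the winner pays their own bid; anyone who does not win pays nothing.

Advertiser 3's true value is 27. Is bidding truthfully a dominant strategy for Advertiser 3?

Consider the case where Advertiser 1 bids 2, Advertiser 2 bids 2, Advertiser 4 bids 2 and Advertiser 5 bids 2.
Truthful bid 27: wins, pays 27, utility 27 - 27 = 0.
Bid 3 instead: wins, pays 3, utility 27 - 3 = 24.
Since 24 > 0, bidding 3 is strictly better here, so truthful bidding is not dominant.

No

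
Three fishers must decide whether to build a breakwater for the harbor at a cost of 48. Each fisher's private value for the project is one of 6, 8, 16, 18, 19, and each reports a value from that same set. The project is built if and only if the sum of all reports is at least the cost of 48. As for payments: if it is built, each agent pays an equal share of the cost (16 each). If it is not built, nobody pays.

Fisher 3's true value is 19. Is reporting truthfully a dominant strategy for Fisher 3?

Check each profile of the others' reports and compare truth against every alternative report.
Others report (16, 16): truth gives 3, best alternative gives 3.
Others report (16, 18): truth gives 3, best alternative gives 3.
Others report (16, 19): truth gives 3, best alternative gives 3.
Others report (18, 16): truth gives 3, best alternative gives 3.
Others report (18, 18): truth gives 3, best alternative gives 3.
Others report (18, 19): truth gives 3, best alternative gives 3.
(Remaining 19 profiles checked similarly; truth is weakly best in each.)
In every case the truthful report is at least as good as any alternative, so it is a dominant strategy.

Yes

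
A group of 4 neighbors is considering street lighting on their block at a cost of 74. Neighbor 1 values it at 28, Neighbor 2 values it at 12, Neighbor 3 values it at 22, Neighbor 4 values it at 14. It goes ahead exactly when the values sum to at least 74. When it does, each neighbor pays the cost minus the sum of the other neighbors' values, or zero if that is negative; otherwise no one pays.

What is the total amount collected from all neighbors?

68

Total value 76 ≥ cost 74, so it is built.
Neighbor 1: others sum to 48; max(0, 74 - 48) = 26.
Neighbor 2: others sum to 64; max(0, 74 - 64) = 10.
Neighbor 3: others sum to 54; max(0, 74 - 54) = 20.
Neighbor 4: others sum to 62; max(0, 74 - 62) = 12.
Total collected = 26 + 10 + 20 + 12 = 68.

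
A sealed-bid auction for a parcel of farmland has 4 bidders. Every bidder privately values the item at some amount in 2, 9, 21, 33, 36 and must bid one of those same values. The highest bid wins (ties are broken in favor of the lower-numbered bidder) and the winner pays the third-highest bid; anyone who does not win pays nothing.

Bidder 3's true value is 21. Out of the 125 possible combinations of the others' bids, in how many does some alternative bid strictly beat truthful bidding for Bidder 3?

Others bid (2, 2, 33): truth gives 0; bid 33 gives 19 > 0. Violating.
Others bid (2, 2, 36): truth gives 0; bid 36 gives 19 > 0. Violating.
Others bid (2, 9, 33): truth gives 0; bid 33 gives 12 > 0. Violating.
Others bid (2, 9, 36): truth gives 0; bid 36 gives 12 > 0. Violating.
Others bid (2, 2, 2): truth gives 19; no alternative beats it.
Others bid (2, 2, 9): truth gives 19; no alternative beats it.
(Checking all 125 profiles: 24 have a profitable deviation, 101 do not.)

24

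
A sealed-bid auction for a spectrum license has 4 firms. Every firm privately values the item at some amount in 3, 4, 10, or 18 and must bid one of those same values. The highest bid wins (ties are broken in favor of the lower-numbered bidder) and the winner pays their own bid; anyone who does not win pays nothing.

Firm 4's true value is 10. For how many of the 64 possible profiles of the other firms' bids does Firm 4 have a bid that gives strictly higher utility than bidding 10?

1

Others bid (3, 3, 3): truth gives 0; bid 4 gives 6 > 0. Violating.
Others bid (3, 3, 4): truth gives 0; no alternative beats it.
Others bid (3, 3, 10): truth gives 0; no alternative beats it.
(Checking all 64 profiles: 1 has a profitable deviation, 63 do not.)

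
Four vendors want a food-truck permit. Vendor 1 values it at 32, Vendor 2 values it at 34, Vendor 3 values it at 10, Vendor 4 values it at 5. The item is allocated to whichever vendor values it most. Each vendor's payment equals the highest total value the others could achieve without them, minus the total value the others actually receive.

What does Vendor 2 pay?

Vendor 2 has the highest value and receives the item.
Without Vendor 2, the item would go to the next-highest value, 32, so the others could achieve 32.
With Vendor 2 present and winning, the others receive nothing, so their total is 0.
Payment = 32 - 0 = 32.

32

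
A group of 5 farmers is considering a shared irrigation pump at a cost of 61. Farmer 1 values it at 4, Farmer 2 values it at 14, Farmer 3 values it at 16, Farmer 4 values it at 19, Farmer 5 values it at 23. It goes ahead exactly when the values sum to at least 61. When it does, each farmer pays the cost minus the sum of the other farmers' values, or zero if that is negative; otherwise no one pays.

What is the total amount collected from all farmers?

13

Total value 76 ≥ cost 61, so it is built.
Farmer 1: others sum to 72; max(0, 61 - 72) = 0.
Farmer 2: others sum to 62; max(0, 61 - 62) = 0.
Farmer 3: others sum to 60; max(0, 61 - 60) = 1.
Farmer 4: others sum to 57; max(0, 61 - 57) = 4.
Farmer 5: others sum to 53; max(0, 61 - 53) = 8.
Total collected = 0 + 0 + 1 + 4 + 8 = 13.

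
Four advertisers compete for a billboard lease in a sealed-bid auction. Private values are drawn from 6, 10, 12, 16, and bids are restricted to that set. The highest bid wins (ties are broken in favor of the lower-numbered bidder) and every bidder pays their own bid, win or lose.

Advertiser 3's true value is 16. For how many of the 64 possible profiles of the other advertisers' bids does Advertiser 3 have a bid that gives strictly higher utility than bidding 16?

Others bid (6, 6, 6): truth gives 0; bid 10 gives 6 > 0. Violating.
Others bid (6, 6, 10): truth gives 0; bid 10 gives 6 > 0. Violating.
Others bid (6, 6, 12): truth gives 0; bid 12 gives 4 > 0. Violating.
Others bid (6, 10, 6): truth gives 0; bid 12 gives 4 > 0. Violating.
Others bid (6, 6, 16): truth gives 0; no alternative beats it.
Others bid (6, 10, 16): truth gives 0; no alternative beats it.
(Checking all 64 profiles: 40 have a profitable deviation, 24 do not.)

40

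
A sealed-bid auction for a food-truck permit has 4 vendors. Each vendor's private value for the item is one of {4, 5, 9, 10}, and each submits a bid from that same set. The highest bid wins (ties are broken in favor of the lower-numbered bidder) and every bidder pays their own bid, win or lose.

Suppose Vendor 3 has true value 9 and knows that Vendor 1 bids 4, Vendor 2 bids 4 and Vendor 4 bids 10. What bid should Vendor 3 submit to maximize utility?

10

Bid 4: loses but pays 4, utility -4.
Bid 5: loses but pays 5, utility -5.
Bid 9: loses but pays 9, utility -9.
Bid 10: wins, pays 10, utility 9 - 10 = -1.
The best choice is 10 with utility -1.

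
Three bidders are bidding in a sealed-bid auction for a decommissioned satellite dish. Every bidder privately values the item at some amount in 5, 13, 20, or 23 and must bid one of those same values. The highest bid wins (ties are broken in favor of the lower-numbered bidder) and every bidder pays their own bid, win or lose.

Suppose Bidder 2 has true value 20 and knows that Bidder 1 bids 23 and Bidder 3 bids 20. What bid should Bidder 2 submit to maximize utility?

Bid 5: loses but pays 5, utility -5.
Bid 13: loses but pays 13, utility -13.
Bid 20: loses but pays 20, utility -20.
Bid 23: loses but pays 23, utility -23.
The best choice is 5 with utility -5.

5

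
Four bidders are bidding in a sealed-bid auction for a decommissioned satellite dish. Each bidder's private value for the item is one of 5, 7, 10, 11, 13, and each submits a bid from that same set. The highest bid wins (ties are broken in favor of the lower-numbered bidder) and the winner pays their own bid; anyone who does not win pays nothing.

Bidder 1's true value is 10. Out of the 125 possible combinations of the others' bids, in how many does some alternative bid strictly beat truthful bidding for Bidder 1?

8

Others bid (5, 5, 5): truth gives 0; bid 5 gives 5 > 0. Violating.
Others bid (5, 5, 7): truth gives 0; bid 7 gives 3 > 0. Violating.
Others bid (5, 7, 5): truth gives 0; bid 7 gives 3 > 0. Violating.
Others bid (5, 7, 7): truth gives 0; bid 7 gives 3 > 0. Violating.
Others bid (5, 5, 10): truth gives 0; no alternative beats it.
Others bid (5, 5, 11): truth gives 0; no alternative beats it.
(Checking all 125 profiles: 8 have a profitable deviation, 117 do not.)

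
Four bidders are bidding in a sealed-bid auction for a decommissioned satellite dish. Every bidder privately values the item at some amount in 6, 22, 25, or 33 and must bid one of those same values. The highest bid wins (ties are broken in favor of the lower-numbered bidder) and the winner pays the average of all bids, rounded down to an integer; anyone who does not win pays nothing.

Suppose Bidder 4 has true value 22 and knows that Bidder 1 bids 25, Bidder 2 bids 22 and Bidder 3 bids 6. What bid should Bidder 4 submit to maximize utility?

Bid 6: loses, pays 0, utility 0.
Bid 22: loses, pays 0, utility 0.
Bid 25: loses, pays 0, utility 0.
Bid 33: wins, pays 21, utility 22 - 21 = 1.
The best choice is 33 with utility 1.

33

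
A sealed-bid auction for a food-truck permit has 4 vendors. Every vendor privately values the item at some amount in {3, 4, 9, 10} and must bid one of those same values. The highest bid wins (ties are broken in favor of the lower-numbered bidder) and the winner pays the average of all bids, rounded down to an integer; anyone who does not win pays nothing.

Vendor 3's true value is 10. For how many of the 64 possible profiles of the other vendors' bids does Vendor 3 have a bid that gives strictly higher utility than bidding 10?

4

Others bid (3, 3, 3): truth gives 6; bid 4 gives 7 > 6. Violating.
Others bid (3, 3, 4): truth gives 5; bid 4 gives 7 > 5. Violating.
Others bid (3, 4, 3): truth gives 5; bid 9 gives 6 > 5. Violating.
Others bid (4, 3, 3): truth gives 5; bid 9 gives 6 > 5. Violating.
Others bid (3, 3, 9): truth gives 4; no alternative beats it.
Others bid (3, 3, 10): truth gives 4; no alternative beats it.
(Checking all 64 profiles: 4 have a profitable deviation, 60 do not.)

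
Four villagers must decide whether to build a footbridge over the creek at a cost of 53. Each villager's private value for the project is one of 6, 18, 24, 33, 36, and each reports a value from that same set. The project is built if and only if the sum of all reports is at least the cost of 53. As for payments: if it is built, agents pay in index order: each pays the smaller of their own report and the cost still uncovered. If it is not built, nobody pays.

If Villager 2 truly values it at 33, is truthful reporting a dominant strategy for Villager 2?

No

Consider the case where Villager 1 reports 6, Villager 3 reports 6 and Villager 4 reports 18.
Truthful report 33: project built, pays 33, utility 33 - 33 = 0.
Report 24 instead: project built, pays 24, utility 33 - 24 = 9.
Since 9 > 0, reporting 24 is strictly better here, so truthful reporting is not dominant.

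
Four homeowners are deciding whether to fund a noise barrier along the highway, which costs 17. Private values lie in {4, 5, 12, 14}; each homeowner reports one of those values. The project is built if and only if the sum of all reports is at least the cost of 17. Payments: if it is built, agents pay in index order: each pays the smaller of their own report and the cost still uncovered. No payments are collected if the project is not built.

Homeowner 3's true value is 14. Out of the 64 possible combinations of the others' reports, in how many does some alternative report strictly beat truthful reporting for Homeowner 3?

16

Others report (4, 4, 4): truth gives 5; report 5 gives 9 > 5. Violating.
Others report (4, 4, 5): truth gives 5; report 4 gives 10 > 5. Violating.
Others report (4, 4, 12): truth gives 5; report 4 gives 10 > 5. Violating.
Others report (4, 4, 14): truth gives 5; report 4 gives 10 > 5. Violating.
Others report (4, 12, 4): truth gives 13; no alternative beats it.
Others report (4, 12, 5): truth gives 13; no alternative beats it.
(Checking all 64 profiles: 16 have a profitable deviation, 48 do not.)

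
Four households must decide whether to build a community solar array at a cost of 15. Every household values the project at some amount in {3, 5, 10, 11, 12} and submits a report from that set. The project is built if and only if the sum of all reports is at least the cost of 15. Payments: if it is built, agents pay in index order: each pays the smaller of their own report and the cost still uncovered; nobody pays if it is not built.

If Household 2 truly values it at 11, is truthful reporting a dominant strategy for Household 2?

Consider the case where Household 1 reports 3, Household 3 reports 3 and Household 4 reports 3.
Truthful report 11: project built, pays 11, utility 11 - 11 = 0.
Report 10 instead: project built, pays 10, utility 11 - 10 = 1.
Since 1 > 0, reporting 10 is strictly better here, so truthful reporting is not dominant.

No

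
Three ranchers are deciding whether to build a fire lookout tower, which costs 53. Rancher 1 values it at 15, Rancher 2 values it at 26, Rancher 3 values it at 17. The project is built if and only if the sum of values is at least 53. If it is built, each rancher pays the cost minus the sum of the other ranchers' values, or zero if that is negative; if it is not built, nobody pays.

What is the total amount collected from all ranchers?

Total value 58 ≥ cost 53, so it is built.
Rancher 1: others sum to 43; max(0, 53 - 43) = 10.
Rancher 2: others sum to 32; max(0, 53 - 32) = 21.
Rancher 3: others sum to 41; max(0, 53 - 41) = 12.
Total collected = 10 + 21 + 12 = 43.

43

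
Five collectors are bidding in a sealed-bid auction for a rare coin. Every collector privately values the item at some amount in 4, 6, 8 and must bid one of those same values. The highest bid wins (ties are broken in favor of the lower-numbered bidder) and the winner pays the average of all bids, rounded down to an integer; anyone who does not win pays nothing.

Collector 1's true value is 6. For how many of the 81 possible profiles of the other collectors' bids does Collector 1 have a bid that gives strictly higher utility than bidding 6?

Others bid (4, 4, 4, 8): truth gives 0; bid 8 gives 1 > 0. Violating.
Others bid (4, 4, 8, 4): truth gives 0; bid 8 gives 1 > 0. Violating.
Others bid (4, 8, 4, 4): truth gives 0; bid 8 gives 1 > 0. Violating.
Others bid (8, 4, 4, 4): truth gives 0; bid 8 gives 1 > 0. Violating.
Others bid (4, 4, 4, 4): truth gives 2; no alternative beats it.
Others bid (4, 4, 4, 6): truth gives 2; no alternative beats it.
(Checking all 81 profiles: 4 have a profitable deviation, 77 do not.)

4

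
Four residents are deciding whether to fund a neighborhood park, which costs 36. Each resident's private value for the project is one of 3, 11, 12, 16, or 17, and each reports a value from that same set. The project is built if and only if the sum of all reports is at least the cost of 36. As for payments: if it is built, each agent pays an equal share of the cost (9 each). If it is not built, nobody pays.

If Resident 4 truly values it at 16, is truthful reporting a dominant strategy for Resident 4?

Yes

Check each profile of the others' reports and compare truth against every alternative report.
Others report (3, 3, 16): truth gives 7, best alternative gives 7.
Others report (3, 3, 17): truth gives 7, best alternative gives 7.
Others report (3, 11, 11): truth gives 7, best alternative gives 7.
Others report (3, 11, 12): truth gives 7, best alternative gives 7.
Others report (3, 11, 16): truth gives 7, best alternative gives 7.
Others report (3, 11, 17): truth gives 7, best alternative gives 7.
(Remaining 119 profiles checked similarly; truth is weakly best in each.)
In every case the truthful report is at least as good as any alternative, so it is a dominant strategy.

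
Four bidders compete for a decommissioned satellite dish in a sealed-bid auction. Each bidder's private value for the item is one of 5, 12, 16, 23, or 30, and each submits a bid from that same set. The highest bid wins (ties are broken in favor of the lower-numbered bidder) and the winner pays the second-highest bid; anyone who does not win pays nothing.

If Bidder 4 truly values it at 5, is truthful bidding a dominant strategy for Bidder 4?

Check each profile of the others' bids and compare truth against every alternative bid.
Others bid (5, 5, 5): truth gives 0, best alternative gives 0.
Others bid (5, 5, 12): truth gives 0, best alternative gives 0.
Others bid (5, 5, 16): truth gives 0, best alternative gives 0.
Others bid (5, 5, 23): truth gives 0, best alternative gives 0.
Others bid (5, 5, 30): truth gives 0, best alternative gives 0.
Others bid (5, 12, 5): truth gives 0, best alternative gives 0.
(Remaining 119 profiles checked similarly; truth is weakly best in each.)
In every case the truthful bid is at least as good as any alternative, so it is a dominant strategy.

Yes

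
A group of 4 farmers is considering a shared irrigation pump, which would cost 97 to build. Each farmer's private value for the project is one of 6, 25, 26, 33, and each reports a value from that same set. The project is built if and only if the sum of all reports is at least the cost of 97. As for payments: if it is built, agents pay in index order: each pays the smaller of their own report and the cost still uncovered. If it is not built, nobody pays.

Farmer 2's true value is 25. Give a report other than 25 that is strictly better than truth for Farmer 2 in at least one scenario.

6

Suppose Farmer 1 reports 25, Farmer 3 reports 33 and Farmer 4 reports 33.
Report 25: project built, pays 25, utility 25 - 25 = 0.
Report 6: project built, pays 6, utility 25 - 6 = 19.
So reporting 6 beats truth here (19 > 0).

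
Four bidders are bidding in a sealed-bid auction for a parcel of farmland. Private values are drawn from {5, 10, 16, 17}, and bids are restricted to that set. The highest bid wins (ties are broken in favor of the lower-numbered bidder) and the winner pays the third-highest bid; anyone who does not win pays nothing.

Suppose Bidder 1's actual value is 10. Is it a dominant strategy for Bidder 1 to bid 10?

No

Consider the case where Bidder 2 bids 5, Bidder 3 bids 5 and Bidder 4 bids 16.
Truthful bid 10: loses, pays 0, utility 0.
Bid 16 instead: wins, pays 5, utility 10 - 5 = 5.
Since 5 > 0, bidding 16 is strictly better here, so truthful bidding is not dominant.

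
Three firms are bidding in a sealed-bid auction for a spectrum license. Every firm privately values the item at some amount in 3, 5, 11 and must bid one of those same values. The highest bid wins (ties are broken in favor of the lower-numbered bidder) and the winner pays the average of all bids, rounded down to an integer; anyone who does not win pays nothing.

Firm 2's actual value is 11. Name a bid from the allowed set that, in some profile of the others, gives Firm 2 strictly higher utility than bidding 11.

Suppose Firm 1 bids 3 and Firm 3 bids 3.
Bid 11: wins, pays 5, utility 11 - 5 = 6.
Bid 5: wins, pays 3, utility 11 - 3 = 8.
So bidding 5 beats truth here (8 > 6).

5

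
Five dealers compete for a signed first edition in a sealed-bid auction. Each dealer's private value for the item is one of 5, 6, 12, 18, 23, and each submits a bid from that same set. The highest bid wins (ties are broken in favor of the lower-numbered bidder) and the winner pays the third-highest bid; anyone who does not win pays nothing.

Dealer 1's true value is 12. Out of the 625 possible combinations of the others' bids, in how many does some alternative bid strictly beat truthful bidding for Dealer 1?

64

Others bid (5, 5, 5, 18): truth gives 0; bid 18 gives 7 > 0. Violating.
Others bid (5, 5, 5, 23): truth gives 0; bid 23 gives 7 > 0. Violating.
Others bid (5, 5, 6, 18): truth gives 0; bid 18 gives 6 > 0. Violating.
Others bid (5, 5, 6, 23): truth gives 0; bid 23 gives 6 > 0. Violating.
Others bid (5, 5, 5, 5): truth gives 7; no alternative beats it.
Others bid (5, 5, 5, 6): truth gives 7; no alternative beats it.
(Checking all 625 profiles: 64 have a profitable deviation, 561 do not.)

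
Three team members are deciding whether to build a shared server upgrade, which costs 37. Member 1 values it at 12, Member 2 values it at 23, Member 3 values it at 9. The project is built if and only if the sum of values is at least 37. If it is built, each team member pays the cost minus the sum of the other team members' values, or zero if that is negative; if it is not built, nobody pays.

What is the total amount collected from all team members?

Total value 44 ≥ cost 37, so it is built.
Member 1: others sum to 32; max(0, 37 - 32) = 5.
Member 2: others sum to 21; max(0, 37 - 21) = 16.
Member 3: others sum to 35; max(0, 37 - 35) = 2.
Total collected = 5 + 16 + 2 = 23.

23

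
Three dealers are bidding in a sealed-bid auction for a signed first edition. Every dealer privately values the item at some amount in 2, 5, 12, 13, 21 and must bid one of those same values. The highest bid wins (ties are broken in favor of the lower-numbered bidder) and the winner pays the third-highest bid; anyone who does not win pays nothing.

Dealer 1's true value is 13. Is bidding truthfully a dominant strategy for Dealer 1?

Consider the case where Dealer 2 bids 2 and Dealer 3 bids 21.
Truthful bid 13: loses, pays 0, utility 0.
Bid 21 instead: wins, pays 2, utility 13 - 2 = 11.
Since 11 > 0, bidding 21 is strictly better here, so truthful bidding is not dominant.

No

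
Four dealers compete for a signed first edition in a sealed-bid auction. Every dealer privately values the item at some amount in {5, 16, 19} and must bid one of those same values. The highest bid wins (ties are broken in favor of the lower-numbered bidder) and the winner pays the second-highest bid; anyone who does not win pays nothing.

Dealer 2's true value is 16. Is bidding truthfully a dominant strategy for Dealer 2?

Check each profile of the others' bids and compare truth against every alternative bid.
Others bid (5, 5, 5): truth gives 11, best alternative gives 11.
Others bid (5, 5, 16): truth gives 0, best alternative gives 0.
Others bid (5, 5, 19): truth gives 0, best alternative gives 0.
Others bid (5, 16, 5): truth gives 0, best alternative gives 0.
Others bid (5, 16, 16): truth gives 0, best alternative gives 0.
Others bid (5, 16, 19): truth gives 0, best alternative gives 0.
(Remaining 21 profiles checked similarly; truth is weakly best in each.)
In every case the truthful bid is at least as good as any alternative, so it is a dominant strategy.

Yes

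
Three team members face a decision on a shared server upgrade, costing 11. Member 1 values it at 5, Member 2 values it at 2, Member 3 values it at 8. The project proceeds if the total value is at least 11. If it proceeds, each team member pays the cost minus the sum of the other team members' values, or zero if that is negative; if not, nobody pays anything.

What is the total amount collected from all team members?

Total value 15 ≥ cost 11, so it is built.
Member 1: others sum to 10; max(0, 11 - 10) = 1.
Member 2: others sum to 13; max(0, 11 - 13) = 0.
Member 3: others sum to 7; max(0, 11 - 7) = 4.
Total collected = 1 + 0 + 4 = 5.

5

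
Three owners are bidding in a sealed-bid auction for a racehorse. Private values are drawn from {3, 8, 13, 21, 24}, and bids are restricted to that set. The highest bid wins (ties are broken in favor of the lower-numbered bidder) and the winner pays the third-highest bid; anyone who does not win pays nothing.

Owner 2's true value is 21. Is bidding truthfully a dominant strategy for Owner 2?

No

Consider the case where Owner 1 bids 3 and Owner 3 bids 24.
Truthful bid 21: loses, pays 0, utility 0.
Bid 24 instead: wins, pays 3, utility 21 - 3 = 18.
Since 18 > 0, bidding 24 is strictly better here, so truthful bidding is not dominant.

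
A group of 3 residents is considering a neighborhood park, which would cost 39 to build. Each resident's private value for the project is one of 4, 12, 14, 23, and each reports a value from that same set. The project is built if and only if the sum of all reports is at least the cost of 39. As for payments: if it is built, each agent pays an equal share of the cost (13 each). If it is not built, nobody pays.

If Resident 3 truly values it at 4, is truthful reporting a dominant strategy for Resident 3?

Yes

Check each profile of the others' reports and compare truth against every alternative report.
Others report (4, 23): truth gives 0, best alternative gives -9.
Others report (14, 14): truth gives 0, best alternative gives -9.
Others report (23, 4): truth gives 0, best alternative gives -9.
Others report (12, 23): truth gives -9, best alternative gives -9.
Others report (14, 23): truth gives -9, best alternative gives -9.
Others report (23, 12): truth gives -9, best alternative gives -9.
(Remaining 10 profiles checked similarly; truth is weakly best in each.)
In every case the truthful report is at least as good as any alternative, so it is a dominant strategy.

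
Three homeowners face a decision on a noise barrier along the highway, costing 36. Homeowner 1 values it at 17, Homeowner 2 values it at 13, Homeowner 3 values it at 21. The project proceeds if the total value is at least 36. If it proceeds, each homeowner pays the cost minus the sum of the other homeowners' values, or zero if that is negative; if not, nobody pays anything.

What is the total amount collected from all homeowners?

Total value 51 ≥ cost 36, so it is built.
Homeowner 1: others sum to 34; max(0, 36 - 34) = 2.
Homeowner 2: others sum to 38; max(0, 36 - 38) = 0.
Homeowner 3: others sum to 30; max(0, 36 - 30) = 6.
Total collected = 2 + 0 + 6 = 8.

8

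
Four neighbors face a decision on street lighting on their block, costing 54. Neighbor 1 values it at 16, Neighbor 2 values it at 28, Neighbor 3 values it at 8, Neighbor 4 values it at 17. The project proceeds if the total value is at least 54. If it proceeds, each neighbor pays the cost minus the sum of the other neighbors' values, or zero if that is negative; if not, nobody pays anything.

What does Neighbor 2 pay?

13

Total value 69 ≥ cost 54, so the project is built.
The other neighbors' values sum to 41.
Cost minus that sum is 54 - 41 = 13.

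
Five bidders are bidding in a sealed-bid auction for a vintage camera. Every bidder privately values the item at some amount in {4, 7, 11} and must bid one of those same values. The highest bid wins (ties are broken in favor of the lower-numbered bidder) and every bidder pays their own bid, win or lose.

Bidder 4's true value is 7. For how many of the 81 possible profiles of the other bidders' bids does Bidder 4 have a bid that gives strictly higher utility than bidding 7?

79

Others bid (4, 4, 4, 11): truth gives -7; bid 4 gives -4 > -7. Violating.
Others bid (4, 4, 7, 4): truth gives -7; bid 4 gives -4 > -7. Violating.
Others bid (4, 4, 7, 7): truth gives -7; bid 4 gives -4 > -7. Violating.
Others bid (4, 4, 7, 11): truth gives -7; bid 4 gives -4 > -7. Violating.
Others bid (4, 4, 4, 4): truth gives 0; no alternative beats it.
Others bid (4, 4, 4, 7): truth gives 0; no alternative beats it.
(Checking all 81 profiles: 79 have a profitable deviation, 2 do not.)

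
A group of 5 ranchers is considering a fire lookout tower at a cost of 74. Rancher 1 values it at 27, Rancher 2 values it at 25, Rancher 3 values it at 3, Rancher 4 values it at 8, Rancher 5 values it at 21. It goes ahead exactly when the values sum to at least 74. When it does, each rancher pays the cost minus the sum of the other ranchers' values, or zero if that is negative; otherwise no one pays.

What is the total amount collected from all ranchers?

43

Total value 84 ≥ cost 74, so it is built.
Rancher 1: others sum to 57; max(0, 74 - 57) = 17.
Rancher 2: others sum to 59; max(0, 74 - 59) = 15.
Rancher 3: others sum to 81; max(0, 74 - 81) = 0.
Rancher 4: others sum to 76; max(0, 74 - 76) = 0.
Rancher 5: others sum to 63; max(0, 74 - 63) = 11.
Total collected = 17 + 15 + 0 + 0 + 11 = 43.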